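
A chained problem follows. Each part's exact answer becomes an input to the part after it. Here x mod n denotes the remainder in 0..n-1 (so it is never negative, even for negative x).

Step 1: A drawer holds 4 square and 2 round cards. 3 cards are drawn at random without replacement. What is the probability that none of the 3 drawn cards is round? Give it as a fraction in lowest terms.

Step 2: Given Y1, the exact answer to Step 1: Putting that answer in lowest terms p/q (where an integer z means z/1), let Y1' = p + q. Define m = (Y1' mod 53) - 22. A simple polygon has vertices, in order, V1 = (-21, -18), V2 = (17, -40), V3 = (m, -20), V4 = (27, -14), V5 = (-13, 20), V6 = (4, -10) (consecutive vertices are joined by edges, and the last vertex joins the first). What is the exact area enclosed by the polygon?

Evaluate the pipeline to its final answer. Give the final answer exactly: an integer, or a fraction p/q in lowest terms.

Step 1: total draws C(6,3) = 20; favorable C(4,3) = 4; P = 1/5; answer 1/5
Step 2: Y1 = 1/5; threaded value p + q = 6; m = -16; cross terms: (-21*-40 - 17*-18)=1146, (17*-20 - -16*-40)=-980, (-16*-14 - 27*-20)=764, (27*20 - -13*-14)=358, (-13*-10 - 4*20)=50, (4*-18 - -21*-10)=-282; twice the area = |1056| = 1056; area = 528; answer 528

528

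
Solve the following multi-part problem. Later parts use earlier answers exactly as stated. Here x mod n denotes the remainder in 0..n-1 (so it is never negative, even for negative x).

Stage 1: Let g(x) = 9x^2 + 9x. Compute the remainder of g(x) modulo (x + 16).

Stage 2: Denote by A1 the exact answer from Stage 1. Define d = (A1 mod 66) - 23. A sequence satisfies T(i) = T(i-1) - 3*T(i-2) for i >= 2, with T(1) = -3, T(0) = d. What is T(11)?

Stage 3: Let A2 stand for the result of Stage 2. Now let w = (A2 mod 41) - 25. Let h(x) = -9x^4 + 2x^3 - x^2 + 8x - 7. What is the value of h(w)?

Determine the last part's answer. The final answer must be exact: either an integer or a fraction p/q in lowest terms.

Stage 1: remainder = value at the root: 9*(-16)^2 + 9*(-16)^1 = (2304) + (-144) = 2160; answer 2160
Stage 2: A1 = 2160; d = 25; T(2) = 1*(-3) - 3*(25) = -78; iterating: T(2)=-78, T(3)=-69, T(4)=165, T(5)=372, T(6)=-123, T(7)=-1239, T(8)=-870, T(9)=2847, T(10)=5457, T(11)=-3084; answer -3084
Stage 3: A2 = -3084; w = 7; -9*(7)^4 + 2*(7)^3 - 1*(7)^2 + 8*(7)^1 - 7 = (-21609) + (686) + (-49) + (56) + (-7) = -20923; answer -20923

-20923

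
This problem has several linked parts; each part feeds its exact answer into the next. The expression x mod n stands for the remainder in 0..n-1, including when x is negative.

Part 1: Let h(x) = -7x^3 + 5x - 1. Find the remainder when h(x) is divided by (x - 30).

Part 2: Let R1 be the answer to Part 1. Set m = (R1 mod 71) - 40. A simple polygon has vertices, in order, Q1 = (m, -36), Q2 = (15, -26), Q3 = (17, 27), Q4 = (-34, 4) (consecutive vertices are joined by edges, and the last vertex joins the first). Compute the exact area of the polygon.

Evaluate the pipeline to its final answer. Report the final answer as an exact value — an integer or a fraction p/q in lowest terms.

Part 1: remainder = value at the root: -7*(30)^3 + 5*(30)^1 - 1 = (-189000) + (150) + (-1) = -188851; answer -188851
Part 2: R1 = -188851; m = -31; cross terms: (-31*-26 - 15*-36)=1346, (15*27 - 17*-26)=847, (17*4 - -34*27)=986, (-34*-36 - -31*4)=1348; twice the area = |4527| = 4527; area = 4527/2; answer 4527/2

4527/2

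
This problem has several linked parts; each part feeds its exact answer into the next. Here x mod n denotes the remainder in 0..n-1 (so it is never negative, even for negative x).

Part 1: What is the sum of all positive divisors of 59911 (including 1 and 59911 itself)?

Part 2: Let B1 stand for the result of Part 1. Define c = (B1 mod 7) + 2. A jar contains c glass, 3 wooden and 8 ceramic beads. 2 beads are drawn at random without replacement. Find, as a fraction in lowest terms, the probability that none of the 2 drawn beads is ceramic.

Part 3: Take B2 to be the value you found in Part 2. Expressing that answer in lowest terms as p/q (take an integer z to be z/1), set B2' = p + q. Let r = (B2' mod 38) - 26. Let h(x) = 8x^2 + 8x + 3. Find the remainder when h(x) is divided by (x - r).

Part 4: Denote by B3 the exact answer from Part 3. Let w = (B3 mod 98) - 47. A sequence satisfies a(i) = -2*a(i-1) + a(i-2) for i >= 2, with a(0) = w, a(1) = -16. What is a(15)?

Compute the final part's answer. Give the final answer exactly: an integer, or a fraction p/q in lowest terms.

Part 1: 59911 = 181 * 331; sigma = (1 + 181) * (1 + 331) = 182 * 332 = 60424; answer 60424
Part 2: B1 = 60424; c = 2; total draws C(13,2) = 78; favorable C(5,2) = 10; P = 5/39; answer 5/39
Part 3: B2 = 5/39; threaded value p + q = 44; r = -20; remainder = value at the root: 8*(-20)^2 + 8*(-20)^1 + 3 = (3200) + (-160) + (3) = 3043; answer 3043
Part 4: B3 = 3043; w = -42; a(2) = -2*(-16) + 1*(-42) = -10; iterating: a(2)=-10, a(3)=4, a(4)=-18, a(5)=40, a(6)=-98, a(7)=236, a(8)=-570, a(9)=1376, a(10)=-3322, a(11)=8020, a(12)=-19362, a(13)=46744, a(14)=-112850, a(15)=272444; answer 272444

272444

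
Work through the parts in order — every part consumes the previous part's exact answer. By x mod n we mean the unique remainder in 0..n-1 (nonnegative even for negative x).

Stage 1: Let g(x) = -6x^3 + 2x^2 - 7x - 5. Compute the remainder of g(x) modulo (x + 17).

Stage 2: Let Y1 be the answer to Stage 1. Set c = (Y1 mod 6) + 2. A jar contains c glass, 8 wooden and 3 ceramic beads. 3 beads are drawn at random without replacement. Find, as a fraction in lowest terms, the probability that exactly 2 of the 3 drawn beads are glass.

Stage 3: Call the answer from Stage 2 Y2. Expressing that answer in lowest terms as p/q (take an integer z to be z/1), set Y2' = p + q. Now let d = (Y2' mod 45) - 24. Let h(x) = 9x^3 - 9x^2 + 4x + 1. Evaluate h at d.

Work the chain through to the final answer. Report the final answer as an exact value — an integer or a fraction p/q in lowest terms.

Stage 1: remainder = value at the root: -6*(-17)^3 + 2*(-17)^2 - 7*(-17)^1 - 5 = (29478) + (578) + (119) + (-5) = 30170; answer 30170
Stage 2: Y1 = 30170; c = 4; total draws C(15,3) = 455; favorable C(4,2)*C(11,1) = 66; P = 66/455; answer 66/455
Stage 3: Y2 = 66/455; threaded value p + q = 521; d = 2; 9*(2)^3 - 9*(2)^2 + 4*(2)^1 + 1 = (72) + (-36) + (8) + (1) = 45; answer 45

45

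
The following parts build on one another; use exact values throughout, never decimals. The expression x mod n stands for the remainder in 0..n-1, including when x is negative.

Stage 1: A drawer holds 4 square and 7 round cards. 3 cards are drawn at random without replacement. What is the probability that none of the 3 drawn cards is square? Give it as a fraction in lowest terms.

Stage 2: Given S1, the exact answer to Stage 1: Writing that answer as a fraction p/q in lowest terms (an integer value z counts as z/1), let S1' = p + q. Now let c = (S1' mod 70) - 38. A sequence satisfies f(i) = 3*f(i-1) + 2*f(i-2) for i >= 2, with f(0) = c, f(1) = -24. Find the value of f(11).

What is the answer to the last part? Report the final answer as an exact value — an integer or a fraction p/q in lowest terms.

Stage 1: total draws C(11,3) = 165; favorable C(7,3) = 35; P = 7/33; answer 7/33
Stage 2: S1 = 7/33; threaded value p + q = 40; c = 2; f(2) = 3*(-24) + 2*(2) = -68; iterating: f(2)=-68, f(3)=-252, f(4)=-892, f(5)=-3180, f(6)=-11324, f(7)=-40332, f(8)=-143644, f(9)=-511596, f(10)=-1822076, f(11)=-6489420; answer -6489420

-6489420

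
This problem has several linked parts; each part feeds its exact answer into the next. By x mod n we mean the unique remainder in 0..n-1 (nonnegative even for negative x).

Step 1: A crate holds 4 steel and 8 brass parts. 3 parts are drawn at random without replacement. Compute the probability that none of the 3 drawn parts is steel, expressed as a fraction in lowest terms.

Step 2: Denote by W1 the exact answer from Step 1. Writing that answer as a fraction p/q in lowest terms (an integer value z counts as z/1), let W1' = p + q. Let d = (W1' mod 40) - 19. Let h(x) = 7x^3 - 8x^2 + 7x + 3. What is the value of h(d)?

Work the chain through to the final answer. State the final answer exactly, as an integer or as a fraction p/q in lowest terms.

Step 1: total draws C(12,3) = 220; favorable C(8,3) = 56; P = 14/55; answer 14/55
Step 2: W1 = 14/55; threaded value p + q = 69; d = 10; 7*(10)^3 - 8*(10)^2 + 7*(10)^1 + 3 = (7000) + (-800) + (70) + (3) = 6273; answer 6273

6273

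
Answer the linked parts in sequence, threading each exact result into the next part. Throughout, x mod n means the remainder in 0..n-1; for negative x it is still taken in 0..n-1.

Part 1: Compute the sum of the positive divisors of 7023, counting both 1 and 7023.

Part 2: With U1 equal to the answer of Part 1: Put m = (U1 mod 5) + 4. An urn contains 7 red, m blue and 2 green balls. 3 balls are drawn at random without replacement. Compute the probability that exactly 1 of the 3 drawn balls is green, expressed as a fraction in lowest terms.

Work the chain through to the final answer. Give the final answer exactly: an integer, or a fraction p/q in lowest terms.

13/40

Part 1: 7023 = 3 * 2341; sigma = (1 + 3) * (1 + 2341) = 4 * 2342 = 9368; answer 9368
Part 2: U1 = 9368; m = 7; total draws C(16,3) = 560; favorable C(2,1)*C(14,2) = 182; P = 13/40; answer 13/40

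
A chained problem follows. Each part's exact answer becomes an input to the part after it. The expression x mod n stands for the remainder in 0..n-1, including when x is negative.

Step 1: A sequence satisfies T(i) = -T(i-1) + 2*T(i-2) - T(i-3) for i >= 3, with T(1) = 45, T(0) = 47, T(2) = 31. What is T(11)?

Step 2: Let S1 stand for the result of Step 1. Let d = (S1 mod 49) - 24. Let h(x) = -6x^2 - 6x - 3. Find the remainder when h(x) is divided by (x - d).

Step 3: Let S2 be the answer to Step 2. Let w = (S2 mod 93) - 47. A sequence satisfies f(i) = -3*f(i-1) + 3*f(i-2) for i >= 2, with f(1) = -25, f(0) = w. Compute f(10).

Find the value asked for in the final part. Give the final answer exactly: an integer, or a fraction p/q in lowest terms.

Step 1: T(3) = -1*(31) + 2*(45) - 1*(47) = 12; iterating: T(3)=12, T(4)=5, T(5)=-12, T(6)=10, T(7)=-39, T(8)=71, T(9)=-159, T(10)=340, T(11)=-729; answer -729
Step 2: S1 = -729; d = -18; remainder = value at the root: -6*(-18)^2 - 6*(-18)^1 - 3 = (-1944) + (108) + (-3) = -1839; answer -1839
Step 3: S2 = -1839; w = -26; f(2) = -3*(-25) + 3*(-26) = -3; iterating: f(2)=-3, f(3)=-66, f(4)=189, f(5)=-765, f(6)=2862, f(7)=-10881, f(8)=41229, f(9)=-156330, f(10)=592677; answer 592677

592677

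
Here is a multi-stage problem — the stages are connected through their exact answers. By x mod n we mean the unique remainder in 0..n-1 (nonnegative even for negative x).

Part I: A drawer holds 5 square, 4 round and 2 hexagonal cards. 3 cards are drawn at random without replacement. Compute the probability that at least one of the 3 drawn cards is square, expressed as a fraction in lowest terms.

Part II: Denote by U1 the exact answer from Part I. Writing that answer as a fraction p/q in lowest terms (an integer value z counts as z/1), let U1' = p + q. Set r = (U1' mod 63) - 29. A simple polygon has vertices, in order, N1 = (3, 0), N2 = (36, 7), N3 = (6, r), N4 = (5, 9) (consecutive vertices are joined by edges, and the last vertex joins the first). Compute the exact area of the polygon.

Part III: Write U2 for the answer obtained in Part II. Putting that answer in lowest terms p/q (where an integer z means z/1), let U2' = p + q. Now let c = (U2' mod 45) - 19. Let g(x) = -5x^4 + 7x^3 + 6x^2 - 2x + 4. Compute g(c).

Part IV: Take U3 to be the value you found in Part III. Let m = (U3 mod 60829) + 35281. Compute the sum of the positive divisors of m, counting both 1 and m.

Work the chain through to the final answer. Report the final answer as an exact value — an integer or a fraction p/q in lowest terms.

41520

Part I: total draws C(11,3) = 165; complement C(6,3) = 20; favorable 165 - 20 = 145; P = 29/33; answer 29/33
Part II: U1 = 29/33; threaded value p + q = 62; r = 33; cross terms: (3*7 - 36*0)=21, (36*33 - 6*7)=1146, (6*9 - 5*33)=-111, (5*0 - 3*9)=-27; twice the area = |1029| = 1029; area = 1029/2; answer 1029/2
Part III: U2 = 1029/2; threaded value p + q = 1031; c = 22; -5*(22)^4 + 7*(22)^3 + 6*(22)^2 - 2*(22)^1 + 4 = (-1171280) + (74536) + (2904) + (-44) + (4) = -1093880; answer -1093880
Part IV: U3 = -1093880; m = 36323; 36323 = 7 * 5189; sigma = (1 + 7) * (1 + 5189) = 8 * 5190 = 41520; answer 41520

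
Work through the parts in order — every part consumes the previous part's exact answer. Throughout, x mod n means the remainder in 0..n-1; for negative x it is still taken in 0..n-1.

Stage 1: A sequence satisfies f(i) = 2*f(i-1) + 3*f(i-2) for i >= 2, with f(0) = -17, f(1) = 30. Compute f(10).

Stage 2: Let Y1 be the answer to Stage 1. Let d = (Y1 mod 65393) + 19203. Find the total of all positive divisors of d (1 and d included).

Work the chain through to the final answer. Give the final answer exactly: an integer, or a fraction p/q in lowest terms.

120462

Stage 1: f(2) = 2*(30) + 3*(-17) = 9; iterating: f(2)=9, f(3)=108, f(4)=243, f(5)=810, f(6)=2349, f(7)=7128, f(8)=21303, f(9)=63990, f(10)=191889; answer 191889
Stage 2: Y1 = 191889; d = 80306; 80306 = 2 * 40153; sigma = (1 + 2) * (1 + 40153) = 3 * 40154 = 120462; answer 120462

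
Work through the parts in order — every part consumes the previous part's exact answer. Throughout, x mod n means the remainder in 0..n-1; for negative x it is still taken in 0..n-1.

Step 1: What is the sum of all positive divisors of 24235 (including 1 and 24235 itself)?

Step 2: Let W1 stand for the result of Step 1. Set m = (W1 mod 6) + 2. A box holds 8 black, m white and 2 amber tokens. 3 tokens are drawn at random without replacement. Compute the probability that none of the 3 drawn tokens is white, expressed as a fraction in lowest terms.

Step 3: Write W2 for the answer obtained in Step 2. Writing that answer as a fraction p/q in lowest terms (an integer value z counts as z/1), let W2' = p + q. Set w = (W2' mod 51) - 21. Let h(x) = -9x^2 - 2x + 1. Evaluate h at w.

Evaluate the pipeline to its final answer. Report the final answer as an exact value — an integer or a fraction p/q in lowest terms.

-135

Step 1: 24235 = 5 * 37 * 131; sigma = (1 + 5) * (1 + 37) * (1 + 131) = 6 * 38 * 132 = 30096; answer 30096
Step 2: W1 = 30096; m = 2; total draws C(12,3) = 220; favorable C(10,3) = 120; P = 6/11; answer 6/11
Step 3: W2 = 6/11; threaded value p + q = 17; w = -4; -9*(-4)^2 - 2*(-4)^1 + 1 = (-144) + (8) + (1) = -135; answer -135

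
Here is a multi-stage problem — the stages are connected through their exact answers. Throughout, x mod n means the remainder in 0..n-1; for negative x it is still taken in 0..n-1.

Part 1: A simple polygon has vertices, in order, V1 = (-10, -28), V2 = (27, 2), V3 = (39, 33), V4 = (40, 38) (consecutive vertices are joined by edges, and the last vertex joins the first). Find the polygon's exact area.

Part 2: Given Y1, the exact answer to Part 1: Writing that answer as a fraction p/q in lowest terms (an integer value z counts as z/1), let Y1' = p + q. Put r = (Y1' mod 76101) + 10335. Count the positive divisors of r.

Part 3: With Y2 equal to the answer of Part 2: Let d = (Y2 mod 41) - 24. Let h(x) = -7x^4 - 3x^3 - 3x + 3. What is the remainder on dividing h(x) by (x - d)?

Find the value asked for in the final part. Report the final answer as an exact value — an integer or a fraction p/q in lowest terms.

-139929

Part 1: cross terms: (-10*2 - 27*-28)=736, (27*33 - 39*2)=813, (39*38 - 40*33)=162, (40*-28 - -10*38)=-740; twice the area = |971| = 971; area = 971/2; answer 971/2
Part 2: Y1 = 971/2; threaded value p + q = 973; r = 11308; 11308 = 2^2 * 11 * 257; number of divisors = (2+1) * (1+1) * (1+1) = 12; answer 12
Part 3: Y2 = 12; d = -12; remainder = value at the root: -7*(-12)^4 - 3*(-12)^3 - 3*(-12)^1 + 3 = (-145152) + (5184) + (36) + (3) = -139929; answer -139929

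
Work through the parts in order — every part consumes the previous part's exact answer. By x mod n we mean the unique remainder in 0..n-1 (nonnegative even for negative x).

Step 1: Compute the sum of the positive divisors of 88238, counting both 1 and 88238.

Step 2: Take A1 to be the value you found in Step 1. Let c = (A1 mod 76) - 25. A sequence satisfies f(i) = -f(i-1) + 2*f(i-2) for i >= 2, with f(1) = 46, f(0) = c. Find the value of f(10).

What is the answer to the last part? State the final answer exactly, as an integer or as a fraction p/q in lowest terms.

Step 1: 88238 = 2 * 44119; sigma = (1 + 2) * (1 + 44119) = 3 * 44120 = 132360; answer 132360
Step 2: A1 = 132360; c = 19; f(2) = -1*(46) + 2*(19) = -8; iterating: f(2)=-8, f(3)=100, f(4)=-116, f(5)=316, f(6)=-548, f(7)=1180, f(8)=-2276, f(9)=4636, f(10)=-9188; answer -9188

-9188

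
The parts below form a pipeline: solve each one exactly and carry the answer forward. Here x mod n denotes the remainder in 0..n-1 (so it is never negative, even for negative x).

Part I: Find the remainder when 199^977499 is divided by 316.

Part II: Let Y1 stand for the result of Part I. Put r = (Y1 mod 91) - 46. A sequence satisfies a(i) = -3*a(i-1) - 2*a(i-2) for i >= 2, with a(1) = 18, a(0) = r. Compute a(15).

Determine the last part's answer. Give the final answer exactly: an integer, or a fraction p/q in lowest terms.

Part I: squarings mod 316: 199^1=199, 199^2=101, 199^4=89, 199^8=21, 199^16=125, 199^32=141, 199^64=289, 199^128=97, 199^256=245, 199^512=301, 199^1024=225, 199^2048=65, 199^4096=117, 199^8192=101, 199^16384=89, 199^32768=21, 199^65536=125, 199^131072=141, 199^262144=289, 199^524288=97; 199^977499 = 199^1 * 199^2 * 199^8 * 199^16 * 199^64 * 199^512 * 199^2048 * 199^8192 * 199^16384 * 199^32768 * 199^131072 * 199^262144 * 199^524288 = 191 (mod 316); answer 191
Part II: Y1 = 191; r = -37; a(2) = -3*(18) - 2*(-37) = 20; iterating: a(2)=20, a(3)=-96, a(4)=248, a(5)=-552, a(6)=1160, a(7)=-2376, a(8)=4808, a(9)=-9672, a(10)=19400, a(11)=-38856, a(12)=77768, a(13)=-155592, a(14)=311240, a(15)=-622536; answer -622536

-622536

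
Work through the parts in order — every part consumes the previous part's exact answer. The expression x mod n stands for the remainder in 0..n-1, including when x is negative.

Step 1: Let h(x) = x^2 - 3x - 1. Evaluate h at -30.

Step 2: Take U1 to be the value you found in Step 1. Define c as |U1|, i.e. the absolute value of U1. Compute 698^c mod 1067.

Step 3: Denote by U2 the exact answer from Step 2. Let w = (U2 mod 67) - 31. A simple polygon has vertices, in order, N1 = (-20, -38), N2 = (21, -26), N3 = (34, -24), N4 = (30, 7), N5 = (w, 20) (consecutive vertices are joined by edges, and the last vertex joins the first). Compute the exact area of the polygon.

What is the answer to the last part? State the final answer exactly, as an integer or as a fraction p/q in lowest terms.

2621/2

Step 1: 1*(-30)^2 - 3*(-30)^1 - 1 = (900) + (90) + (-1) = 989; answer 989
Step 2: U1 = 989; c = 989; squarings mod 1067: 698^1=698, 698^2=652, 698^4=438, 698^8=851, 698^16=775, 698^32=971, 698^64=680, 698^128=389, 698^256=874, 698^512=971; 698^989 = 698^1 * 698^4 * 698^8 * 698^16 * 698^64 * 698^128 * 698^256 * 698^512 = 724 (mod 1067); answer 724
Step 3: U2 = 724; w = 23; cross terms: (-20*-26 - 21*-38)=1318, (21*-24 - 34*-26)=380, (34*7 - 30*-24)=958, (30*20 - 23*7)=439, (23*-38 - -20*20)=-474; twice the area = |2621| = 2621; area = 2621/2; answer 2621/2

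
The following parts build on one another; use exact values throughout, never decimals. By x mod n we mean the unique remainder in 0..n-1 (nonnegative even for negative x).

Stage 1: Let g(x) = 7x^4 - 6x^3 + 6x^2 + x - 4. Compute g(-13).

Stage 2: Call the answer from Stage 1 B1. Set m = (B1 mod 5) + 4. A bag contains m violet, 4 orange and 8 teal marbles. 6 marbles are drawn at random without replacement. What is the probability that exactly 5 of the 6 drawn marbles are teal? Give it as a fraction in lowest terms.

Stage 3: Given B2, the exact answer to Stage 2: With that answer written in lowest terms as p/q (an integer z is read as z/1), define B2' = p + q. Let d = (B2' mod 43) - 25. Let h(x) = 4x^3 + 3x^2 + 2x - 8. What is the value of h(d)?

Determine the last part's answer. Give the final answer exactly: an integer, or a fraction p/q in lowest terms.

-3728

Stage 1: 7*(-13)^4 - 6*(-13)^3 + 6*(-13)^2 + 1*(-13)^1 - 4 = (199927) + (13182) + (1014) + (-13) + (-4) = 214106; answer 214106
Stage 2: B1 = 214106; m = 5; total draws C(17,6) = 12376; favorable C(8,5)*C(9,1) = 504; P = 9/221; answer 9/221
Stage 3: B2 = 9/221; threaded value p + q = 230; d = -10; 4*(-10)^3 + 3*(-10)^2 + 2*(-10)^1 - 8 = (-4000) + (300) + (-20) + (-8) = -3728; answer -3728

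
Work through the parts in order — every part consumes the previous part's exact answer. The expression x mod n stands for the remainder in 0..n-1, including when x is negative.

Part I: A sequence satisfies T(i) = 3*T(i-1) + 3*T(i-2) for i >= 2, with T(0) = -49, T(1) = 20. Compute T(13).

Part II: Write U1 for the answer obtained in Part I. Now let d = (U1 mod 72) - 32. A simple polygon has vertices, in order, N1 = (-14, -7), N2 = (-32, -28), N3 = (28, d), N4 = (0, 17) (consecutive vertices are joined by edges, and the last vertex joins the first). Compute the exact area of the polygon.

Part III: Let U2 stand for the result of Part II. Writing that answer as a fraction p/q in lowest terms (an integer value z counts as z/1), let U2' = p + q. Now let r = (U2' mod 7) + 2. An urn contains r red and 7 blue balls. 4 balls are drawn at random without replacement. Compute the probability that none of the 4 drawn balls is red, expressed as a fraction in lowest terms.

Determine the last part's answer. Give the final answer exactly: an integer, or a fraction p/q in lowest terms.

Part I: T(2) = 3*(20) + 3*(-49) = -87; iterating: T(2)=-87, T(3)=-201, T(4)=-864, T(5)=-3195, T(6)=-12177, T(7)=-46116, T(8)=-174879, T(9)=-662985, T(10)=-2513592, T(11)=-9529731, T(12)=-36129969, T(13)=-136979100; answer -136979100
Part II: U1 = -136979100; d = 4; cross terms: (-14*-28 - -32*-7)=168, (-32*4 - 28*-28)=656, (28*17 - 0*4)=476, (0*-7 - -14*17)=238; twice the area = |1538| = 1538; area = 769; answer 769
Part III: U2 = 769; threaded value p + q = 770; r = 2; total draws C(9,4) = 126; favorable C(7,4) = 35; P = 5/18; answer 5/18

5/18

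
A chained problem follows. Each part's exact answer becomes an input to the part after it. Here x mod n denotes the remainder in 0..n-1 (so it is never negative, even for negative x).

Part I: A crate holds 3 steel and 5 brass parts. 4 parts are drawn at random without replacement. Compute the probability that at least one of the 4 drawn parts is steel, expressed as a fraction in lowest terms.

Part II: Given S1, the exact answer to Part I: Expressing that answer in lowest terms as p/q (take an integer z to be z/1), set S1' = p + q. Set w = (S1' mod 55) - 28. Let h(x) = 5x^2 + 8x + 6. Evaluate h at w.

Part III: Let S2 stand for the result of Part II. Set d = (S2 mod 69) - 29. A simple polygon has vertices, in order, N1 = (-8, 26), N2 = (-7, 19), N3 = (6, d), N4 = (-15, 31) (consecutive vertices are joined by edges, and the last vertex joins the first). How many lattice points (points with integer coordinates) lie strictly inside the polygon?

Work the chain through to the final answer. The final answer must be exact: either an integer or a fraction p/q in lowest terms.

Part I: total draws C(8,4) = 70; complement C(5,4) = 5; favorable 70 - 5 = 65; P = 13/14; answer 13/14
Part II: S1 = 13/14; threaded value p + q = 27; w = -1; 5*(-1)^2 + 8*(-1)^1 + 6 = (5) + (-8) + (6) = 3; answer 3
Part III: S2 = 3; d = -26; cross terms: (-8*19 - -7*26)=30, (-7*-26 - 6*19)=68, (6*31 - -15*-26)=-204, (-15*26 - -8*31)=-142; twice the area = |-248| = 248; area = 124; boundary points = 1 + 1 + 3 + 1 = 6; strictly interior points = area - boundary/2 + 1 = 122; answer 122

122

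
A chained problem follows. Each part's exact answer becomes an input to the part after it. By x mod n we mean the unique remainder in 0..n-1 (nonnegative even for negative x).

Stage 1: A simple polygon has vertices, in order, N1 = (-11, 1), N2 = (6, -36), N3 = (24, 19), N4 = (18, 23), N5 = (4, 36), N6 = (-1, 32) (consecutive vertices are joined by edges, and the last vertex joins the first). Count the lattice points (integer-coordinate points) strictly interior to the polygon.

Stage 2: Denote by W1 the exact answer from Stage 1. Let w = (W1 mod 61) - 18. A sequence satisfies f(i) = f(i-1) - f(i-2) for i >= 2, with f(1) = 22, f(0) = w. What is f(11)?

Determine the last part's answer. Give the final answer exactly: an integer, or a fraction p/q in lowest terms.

1

Stage 1: cross terms: (-11*-36 - 6*1)=390, (6*19 - 24*-36)=978, (24*23 - 18*19)=210, (18*36 - 4*23)=556, (4*32 - -1*36)=164, (-1*1 - -11*32)=351; twice the area = |2649| = 2649; area = 2649/2; boundary points = 1 + 1 + 2 + 1 + 1 + 1 = 7; strictly interior points = area - boundary/2 + 1 = 1322; answer 1322
Stage 2: W1 = 1322; w = 23; f(2) = 1*(22) - 1*(23) = -1; iterating: f(2)=-1, f(3)=-23, f(4)=-22, f(5)=1, f(6)=23, f(7)=22, f(8)=-1, f(9)=-23, f(10)=-22, f(11)=1; answer 1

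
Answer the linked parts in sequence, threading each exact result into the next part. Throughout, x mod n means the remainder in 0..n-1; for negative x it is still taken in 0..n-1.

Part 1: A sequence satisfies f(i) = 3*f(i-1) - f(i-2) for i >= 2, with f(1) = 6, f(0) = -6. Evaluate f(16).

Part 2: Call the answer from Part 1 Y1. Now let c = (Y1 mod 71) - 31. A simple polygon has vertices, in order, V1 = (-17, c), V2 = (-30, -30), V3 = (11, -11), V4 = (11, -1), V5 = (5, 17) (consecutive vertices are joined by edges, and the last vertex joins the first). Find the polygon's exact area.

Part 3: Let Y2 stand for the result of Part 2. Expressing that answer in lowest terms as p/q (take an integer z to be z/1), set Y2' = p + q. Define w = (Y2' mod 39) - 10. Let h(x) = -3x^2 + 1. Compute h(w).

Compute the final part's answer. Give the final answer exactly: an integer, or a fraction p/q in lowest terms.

Part 1: f(2) = 3*(6) - 1*(-6) = 24; iterating: f(2)=24, f(3)=66, f(4)=174, f(5)=456, f(6)=1194, f(7)=3126, f(8)=8184, f(9)=21426, f(10)=56094, f(11)=146856, f(12)=384474, f(13)=1006566, f(14)=2635224, f(15)=6899106, f(16)=18062094; answer 18062094
Part 2: Y1 = 18062094; c = 18; cross terms: (-17*-30 - -30*18)=1050, (-30*-11 - 11*-30)=660, (11*-1 - 11*-11)=110, (11*17 - 5*-1)=192, (5*18 - -17*17)=379; twice the area = |2391| = 2391; area = 2391/2; answer 2391/2
Part 3: Y2 = 2391/2; threaded value p + q = 2393; w = 4; -3*(4)^2 + 1 = (-48) + (1) = -47; answer -47

-47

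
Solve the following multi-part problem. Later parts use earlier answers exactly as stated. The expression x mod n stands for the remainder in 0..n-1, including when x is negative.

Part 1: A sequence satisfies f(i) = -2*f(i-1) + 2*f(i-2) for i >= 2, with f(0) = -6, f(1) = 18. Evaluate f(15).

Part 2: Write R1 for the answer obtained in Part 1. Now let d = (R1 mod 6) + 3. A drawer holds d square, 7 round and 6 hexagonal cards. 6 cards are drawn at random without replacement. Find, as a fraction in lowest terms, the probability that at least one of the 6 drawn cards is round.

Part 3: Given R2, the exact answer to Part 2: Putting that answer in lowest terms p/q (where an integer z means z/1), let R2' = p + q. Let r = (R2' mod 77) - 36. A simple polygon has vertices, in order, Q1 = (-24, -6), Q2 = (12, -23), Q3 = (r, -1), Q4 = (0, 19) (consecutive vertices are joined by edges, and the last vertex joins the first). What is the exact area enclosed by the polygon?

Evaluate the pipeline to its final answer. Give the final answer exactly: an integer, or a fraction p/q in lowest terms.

Part 1: f(2) = -2*(18) + 2*(-6) = -48; iterating: f(2)=-48, f(3)=132, f(4)=-360, f(5)=984, f(6)=-2688, f(7)=7344, f(8)=-20064, f(9)=54816, f(10)=-149760, f(11)=409152, f(12)=-1117824, f(13)=3053952, f(14)=-8343552, f(15)=22795008; answer 22795008
Part 2: R1 = 22795008; d = 3; total draws C(16,6) = 8008; complement C(9,6) = 84; favorable 8008 - 84 = 7924; P = 283/286; answer 283/286
Part 3: R2 = 283/286; threaded value p + q = 569; r = -6; cross terms: (-24*-23 - 12*-6)=624, (12*-1 - -6*-23)=-150, (-6*19 - 0*-1)=-114, (0*-6 - -24*19)=456; twice the area = |816| = 816; area = 408; answer 408

408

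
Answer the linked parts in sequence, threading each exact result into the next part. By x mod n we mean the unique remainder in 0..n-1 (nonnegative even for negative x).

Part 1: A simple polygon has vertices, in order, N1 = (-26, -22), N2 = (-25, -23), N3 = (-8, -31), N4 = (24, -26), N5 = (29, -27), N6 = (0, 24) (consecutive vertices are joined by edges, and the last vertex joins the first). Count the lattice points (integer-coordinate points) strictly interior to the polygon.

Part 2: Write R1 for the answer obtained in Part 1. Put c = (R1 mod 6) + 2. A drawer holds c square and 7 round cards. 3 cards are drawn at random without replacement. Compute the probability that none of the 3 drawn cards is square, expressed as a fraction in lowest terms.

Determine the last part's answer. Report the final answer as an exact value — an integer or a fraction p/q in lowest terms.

5/12

Part 1: cross terms: (-26*-23 - -25*-22)=48, (-25*-31 - -8*-23)=591, (-8*-26 - 24*-31)=952, (24*-27 - 29*-26)=106, (29*24 - 0*-27)=696, (0*-22 - -26*24)=624; twice the area = |3017| = 3017; area = 3017/2; boundary points = 1 + 1 + 1 + 1 + 1 + 2 = 7; strictly interior points = area - boundary/2 + 1 = 1506; answer 1506
Part 2: R1 = 1506; c = 2; total draws C(9,3) = 84; favorable C(7,3) = 35; P = 5/12; answer 5/12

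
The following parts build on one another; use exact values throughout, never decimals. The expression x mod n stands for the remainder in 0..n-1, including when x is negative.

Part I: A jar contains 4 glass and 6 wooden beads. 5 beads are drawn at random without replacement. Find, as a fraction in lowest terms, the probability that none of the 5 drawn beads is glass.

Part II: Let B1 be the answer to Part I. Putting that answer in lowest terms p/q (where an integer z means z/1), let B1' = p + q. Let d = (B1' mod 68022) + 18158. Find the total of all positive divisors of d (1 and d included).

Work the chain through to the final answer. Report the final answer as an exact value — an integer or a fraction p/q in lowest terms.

24272

Part I: total draws C(10,5) = 252; favorable C(6,5) = 6; P = 1/42; answer 1/42
Part II: B1 = 1/42; threaded value p + q = 43; d = 18201; 18201 = 3 * 6067; sigma = (1 + 3) * (1 + 6067) = 4 * 6068 = 24272; answer 24272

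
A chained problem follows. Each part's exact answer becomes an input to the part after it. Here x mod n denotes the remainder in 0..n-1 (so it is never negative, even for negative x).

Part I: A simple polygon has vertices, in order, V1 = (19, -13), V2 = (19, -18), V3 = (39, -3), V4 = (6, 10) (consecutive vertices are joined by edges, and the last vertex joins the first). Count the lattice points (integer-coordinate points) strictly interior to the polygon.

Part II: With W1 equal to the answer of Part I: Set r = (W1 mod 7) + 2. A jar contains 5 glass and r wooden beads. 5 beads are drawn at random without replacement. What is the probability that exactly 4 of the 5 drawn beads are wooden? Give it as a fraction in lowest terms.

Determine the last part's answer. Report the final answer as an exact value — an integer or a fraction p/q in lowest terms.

25/154

Part I: cross terms: (19*-18 - 19*-13)=-95, (19*-3 - 39*-18)=645, (39*10 - 6*-3)=408, (6*-13 - 19*10)=-268; twice the area = |690| = 690; area = 345; boundary points = 5 + 5 + 1 + 1 = 12; strictly interior points = area - boundary/2 + 1 = 340; answer 340
Part II: W1 = 340; r = 6; total draws C(11,5) = 462; favorable C(6,4)*C(5,1) = 75; P = 25/154; answer 25/154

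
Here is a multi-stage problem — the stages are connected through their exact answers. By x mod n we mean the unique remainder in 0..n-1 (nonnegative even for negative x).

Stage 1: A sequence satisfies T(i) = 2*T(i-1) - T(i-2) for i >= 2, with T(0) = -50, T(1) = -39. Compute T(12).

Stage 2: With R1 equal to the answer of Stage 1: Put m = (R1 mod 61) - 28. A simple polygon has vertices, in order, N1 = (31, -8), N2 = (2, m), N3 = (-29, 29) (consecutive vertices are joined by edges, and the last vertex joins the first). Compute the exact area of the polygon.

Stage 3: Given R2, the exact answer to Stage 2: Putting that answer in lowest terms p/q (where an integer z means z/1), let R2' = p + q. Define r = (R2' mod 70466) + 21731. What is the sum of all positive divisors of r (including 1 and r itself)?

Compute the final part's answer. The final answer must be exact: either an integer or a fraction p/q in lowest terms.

48384

Stage 1: T(2) = 2*(-39) - 1*(-50) = -28; iterating: T(2)=-28, T(3)=-17, T(4)=-6, T(5)=5, T(6)=16, T(7)=27, T(8)=38, T(9)=49, T(10)=60, T(11)=71, T(12)=82; answer 82
Stage 2: R1 = 82; m = -7; cross terms: (31*-7 - 2*-8)=-201, (2*29 - -29*-7)=-145, (-29*-8 - 31*29)=-667; twice the area = |-1013| = 1013; area = 1013/2; answer 1013/2
Stage 3: R2 = 1013/2; threaded value p + q = 1015; r = 22746; 22746 = 2 * 3 * 17 * 223; sigma = (1 + 2) * (1 + 3) * (1 + 17) * (1 + 223) = 3 * 4 * 18 * 224 = 48384; answer 48384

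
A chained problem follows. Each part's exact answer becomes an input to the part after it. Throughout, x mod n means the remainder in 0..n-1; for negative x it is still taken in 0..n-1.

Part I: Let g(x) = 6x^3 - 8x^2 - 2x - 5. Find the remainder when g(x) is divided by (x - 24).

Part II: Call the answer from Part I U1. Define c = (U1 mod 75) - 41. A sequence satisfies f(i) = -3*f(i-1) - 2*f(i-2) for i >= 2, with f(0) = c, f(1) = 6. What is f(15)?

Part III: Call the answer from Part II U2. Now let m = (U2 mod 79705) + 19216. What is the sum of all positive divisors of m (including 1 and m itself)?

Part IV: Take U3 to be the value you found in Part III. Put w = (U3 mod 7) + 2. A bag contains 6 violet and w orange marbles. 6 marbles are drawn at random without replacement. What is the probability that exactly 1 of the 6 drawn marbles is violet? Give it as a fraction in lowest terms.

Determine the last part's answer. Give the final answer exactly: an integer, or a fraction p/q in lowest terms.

Part I: remainder = value at the root: 6*(24)^3 - 8*(24)^2 - 2*(24)^1 - 5 = (82944) + (-4608) + (-48) + (-5) = 78283; answer 78283
Part II: U1 = 78283; c = 17; f(2) = -3*(6) - 2*(17) = -52; iterating: f(2)=-52, f(3)=144, f(4)=-328, f(5)=696, f(6)=-1432, f(7)=2904, f(8)=-5848, f(9)=11736, f(10)=-23512, f(11)=47064, f(12)=-94168, f(13)=188376, f(14)=-376792, f(15)=753624; answer 753624
Part III: U2 = 753624; m = 55495; 55495 = 5 * 11 * 1009; sigma = (1 + 5) * (1 + 11) * (1 + 1009) = 6 * 12 * 1010 = 72720; answer 72720
Part IV: U3 = 72720; w = 6; total draws C(12,6) = 924; favorable C(6,1)*C(6,5) = 36; P = 3/77; answer 3/77

3/77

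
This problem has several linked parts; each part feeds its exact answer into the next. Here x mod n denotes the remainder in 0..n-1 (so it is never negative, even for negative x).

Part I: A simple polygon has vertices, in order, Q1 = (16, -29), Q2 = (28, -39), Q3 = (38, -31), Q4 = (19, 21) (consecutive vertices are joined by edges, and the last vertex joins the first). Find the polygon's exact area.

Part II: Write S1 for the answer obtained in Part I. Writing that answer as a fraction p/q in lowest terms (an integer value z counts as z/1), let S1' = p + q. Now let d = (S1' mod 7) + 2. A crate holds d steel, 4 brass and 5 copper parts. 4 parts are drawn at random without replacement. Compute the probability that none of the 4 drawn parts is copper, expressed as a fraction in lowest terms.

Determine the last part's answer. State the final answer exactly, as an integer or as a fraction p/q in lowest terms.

Part I: cross terms: (16*-39 - 28*-29)=188, (28*-31 - 38*-39)=614, (38*21 - 19*-31)=1387, (19*-29 - 16*21)=-887; twice the area = |1302| = 1302; area = 651; answer 651
Part II: S1 = 651; threaded value p + q = 652; d = 3; total draws C(12,4) = 495; favorable C(7,4) = 35; P = 7/99; answer 7/99

7/99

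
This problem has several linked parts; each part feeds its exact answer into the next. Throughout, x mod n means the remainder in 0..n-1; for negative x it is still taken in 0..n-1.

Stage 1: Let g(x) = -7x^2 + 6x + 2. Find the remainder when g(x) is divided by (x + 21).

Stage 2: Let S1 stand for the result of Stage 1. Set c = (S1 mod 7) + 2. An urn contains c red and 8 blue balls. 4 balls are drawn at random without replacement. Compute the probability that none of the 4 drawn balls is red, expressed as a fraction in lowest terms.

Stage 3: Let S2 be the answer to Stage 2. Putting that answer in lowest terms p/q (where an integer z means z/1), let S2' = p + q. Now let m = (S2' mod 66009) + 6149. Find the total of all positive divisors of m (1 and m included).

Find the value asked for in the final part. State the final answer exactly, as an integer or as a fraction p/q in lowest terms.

Stage 1: remainder = value at the root: -7*(-21)^2 + 6*(-21)^1 + 2 = (-3087) + (-126) + (2) = -3211; answer -3211
Stage 2: S1 = -3211; c = 4; total draws C(12,4) = 495; favorable C(8,4) = 70; P = 14/99; answer 14/99
Stage 3: S2 = 14/99; threaded value p + q = 113; m = 6262; 6262 = 2 * 31 * 101; sigma = (1 + 2) * (1 + 31) * (1 + 101) = 3 * 32 * 102 = 9792; answer 9792

9792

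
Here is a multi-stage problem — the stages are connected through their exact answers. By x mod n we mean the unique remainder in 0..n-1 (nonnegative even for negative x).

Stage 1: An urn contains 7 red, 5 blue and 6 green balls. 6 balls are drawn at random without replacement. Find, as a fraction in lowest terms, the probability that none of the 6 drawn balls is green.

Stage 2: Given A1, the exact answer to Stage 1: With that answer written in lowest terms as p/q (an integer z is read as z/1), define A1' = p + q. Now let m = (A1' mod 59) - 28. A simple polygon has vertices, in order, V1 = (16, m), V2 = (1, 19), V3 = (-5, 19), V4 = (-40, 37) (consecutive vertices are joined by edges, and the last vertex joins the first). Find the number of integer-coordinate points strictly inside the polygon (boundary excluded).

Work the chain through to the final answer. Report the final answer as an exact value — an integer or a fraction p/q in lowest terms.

349

Stage 1: total draws C(18,6) = 18564; favorable C(12,6) = 924; P = 11/221; answer 11/221
Stage 2: A1 = 11/221; threaded value p + q = 232; m = 27; cross terms: (16*19 - 1*27)=277, (1*19 - -5*19)=114, (-5*37 - -40*19)=575, (-40*27 - 16*37)=-1672; twice the area = |-706| = 706; area = 353; boundary points = 1 + 6 + 1 + 2 = 10; strictly interior points = area - boundary/2 + 1 = 349; answer 349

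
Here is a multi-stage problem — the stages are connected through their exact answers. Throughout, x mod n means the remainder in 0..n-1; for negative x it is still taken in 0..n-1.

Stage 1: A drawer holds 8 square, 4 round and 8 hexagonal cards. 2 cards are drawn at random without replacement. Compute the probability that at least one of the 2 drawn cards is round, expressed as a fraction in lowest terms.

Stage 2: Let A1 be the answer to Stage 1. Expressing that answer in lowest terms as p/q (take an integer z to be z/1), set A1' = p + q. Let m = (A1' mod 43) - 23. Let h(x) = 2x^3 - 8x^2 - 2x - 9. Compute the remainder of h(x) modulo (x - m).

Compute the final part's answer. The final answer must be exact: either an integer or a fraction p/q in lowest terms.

Stage 1: total draws C(20,2) = 190; complement C(16,2) = 120; favorable 190 - 120 = 70; P = 7/19; answer 7/19
Stage 2: A1 = 7/19; threaded value p + q = 26; m = 3; remainder = value at the root: 2*(3)^3 - 8*(3)^2 - 2*(3)^1 - 9 = (54) + (-72) + (-6) + (-9) = -33; answer -33

-33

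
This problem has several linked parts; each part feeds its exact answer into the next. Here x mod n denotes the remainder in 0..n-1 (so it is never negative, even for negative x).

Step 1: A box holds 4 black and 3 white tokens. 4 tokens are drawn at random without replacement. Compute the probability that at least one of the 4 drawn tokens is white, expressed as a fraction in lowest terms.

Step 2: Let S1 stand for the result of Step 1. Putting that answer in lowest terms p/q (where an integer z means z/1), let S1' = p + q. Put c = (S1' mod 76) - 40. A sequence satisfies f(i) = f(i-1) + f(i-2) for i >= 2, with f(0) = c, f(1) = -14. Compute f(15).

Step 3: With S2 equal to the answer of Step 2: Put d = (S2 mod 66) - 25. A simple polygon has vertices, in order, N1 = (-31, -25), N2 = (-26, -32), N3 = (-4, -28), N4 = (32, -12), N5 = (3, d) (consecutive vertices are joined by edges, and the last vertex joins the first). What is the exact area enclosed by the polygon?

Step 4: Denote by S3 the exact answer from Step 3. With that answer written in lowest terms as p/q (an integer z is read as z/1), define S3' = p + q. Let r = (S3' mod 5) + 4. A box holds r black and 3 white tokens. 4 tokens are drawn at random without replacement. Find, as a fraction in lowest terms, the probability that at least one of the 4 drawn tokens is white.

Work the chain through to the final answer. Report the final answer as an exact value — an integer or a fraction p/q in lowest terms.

Step 1: total draws C(7,4) = 35; complement C(4,4) = 1; favorable 35 - 1 = 34; P = 34/35; answer 34/35
Step 2: S1 = 34/35; threaded value p + q = 69; c = 29; f(2) = 1*(-14) + 1*(29) = 15; iterating: f(2)=15, f(3)=1, f(4)=16, f(5)=17, f(6)=33, f(7)=50, f(8)=83, f(9)=133, f(10)=216, f(11)=349, f(12)=565, f(13)=914, f(14)=1479, f(15)=2393; answer 2393
Step 3: S2 = 2393; d = -8; cross terms: (-31*-32 - -26*-25)=342, (-26*-28 - -4*-32)=600, (-4*-12 - 32*-28)=944, (32*-8 - 3*-12)=-220, (3*-25 - -31*-8)=-323; twice the area = |1343| = 1343; area = 1343/2; answer 1343/2
Step 4: S3 = 1343/2; threaded value p + q = 1345; r = 4; total draws C(7,4) = 35; complement C(4,4) = 1; favorable 35 - 1 = 34; P = 34/35; answer 34/35

34/35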